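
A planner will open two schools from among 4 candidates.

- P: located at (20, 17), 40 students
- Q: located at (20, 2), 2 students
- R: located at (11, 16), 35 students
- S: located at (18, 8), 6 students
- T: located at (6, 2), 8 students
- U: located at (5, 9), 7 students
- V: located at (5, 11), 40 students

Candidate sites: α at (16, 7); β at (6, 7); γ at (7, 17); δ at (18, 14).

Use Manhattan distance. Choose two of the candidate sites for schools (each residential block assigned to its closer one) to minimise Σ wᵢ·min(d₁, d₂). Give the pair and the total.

{β, δ}, total 840

Evaluate every pair (each demand assigned to the nearer of the two):
  {β, δ}: total = 840
  {γ, δ}: total = 957
  {β, γ}: total = 1072
  {α, γ}: total = 1241
  {α, β}: total = 1347
  {α, δ}: total = 1362
Best pair: {β, δ} with total 840.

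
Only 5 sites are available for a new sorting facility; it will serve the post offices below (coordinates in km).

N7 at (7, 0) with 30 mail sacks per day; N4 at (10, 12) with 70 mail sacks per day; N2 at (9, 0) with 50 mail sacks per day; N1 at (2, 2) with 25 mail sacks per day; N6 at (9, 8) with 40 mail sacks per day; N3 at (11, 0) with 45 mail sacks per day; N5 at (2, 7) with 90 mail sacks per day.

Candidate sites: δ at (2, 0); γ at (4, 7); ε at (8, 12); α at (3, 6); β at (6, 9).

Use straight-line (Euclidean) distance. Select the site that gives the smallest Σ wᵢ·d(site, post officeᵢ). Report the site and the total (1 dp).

γ, total 2169.4 km

Total weighted distance at each candidate:
  δ (2, 0): total = 3019.8
  γ (4, 7): total = 2169.4
  ε (8, 12): total = 2819.3
  α (3, 6): total = 2219.3
  β (6, 9): total = 2289.8
Minimum is at γ with total 2169.4 km.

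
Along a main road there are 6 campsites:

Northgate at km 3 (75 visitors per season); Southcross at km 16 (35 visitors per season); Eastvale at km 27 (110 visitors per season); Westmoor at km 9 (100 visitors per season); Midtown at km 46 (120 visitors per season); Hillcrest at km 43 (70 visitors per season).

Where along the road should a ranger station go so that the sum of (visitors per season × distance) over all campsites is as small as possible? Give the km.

For a sum of weighted absolute distances on a line, the optimum is the weighted median (not the mean). Total weight W = 510; half-weight = 255.
Sort by position and accumulate weight:
  km 3 (Northgate, w=75) → cum 75
  km 9 (Westmoor, w=100) → cum 175
  km 16 (Southcross, w=35) → cum 210
  km 27 (Eastvale, w=110) → cum 320  ≥ 255 → median here
  km 43 (Hillcrest, w=70) → cum 390
  km 46 (Midtown, w=120) → cum 510
Optimal location: km 27.

x = 27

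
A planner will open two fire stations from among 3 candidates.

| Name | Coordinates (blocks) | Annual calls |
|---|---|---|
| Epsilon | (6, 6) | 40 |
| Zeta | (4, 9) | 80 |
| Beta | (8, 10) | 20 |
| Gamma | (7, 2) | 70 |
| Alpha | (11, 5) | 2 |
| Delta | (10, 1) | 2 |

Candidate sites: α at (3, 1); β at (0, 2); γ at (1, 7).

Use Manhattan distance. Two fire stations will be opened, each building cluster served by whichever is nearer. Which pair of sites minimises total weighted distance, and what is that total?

Evaluate every pair (each demand assigned to the nearer of the two):
  {α, γ}: total = 1228
  {β, γ}: total = 1376
  {α, β}: total = 1708
Best pair: {α, γ} with total 1228.

{α, γ}, total 1228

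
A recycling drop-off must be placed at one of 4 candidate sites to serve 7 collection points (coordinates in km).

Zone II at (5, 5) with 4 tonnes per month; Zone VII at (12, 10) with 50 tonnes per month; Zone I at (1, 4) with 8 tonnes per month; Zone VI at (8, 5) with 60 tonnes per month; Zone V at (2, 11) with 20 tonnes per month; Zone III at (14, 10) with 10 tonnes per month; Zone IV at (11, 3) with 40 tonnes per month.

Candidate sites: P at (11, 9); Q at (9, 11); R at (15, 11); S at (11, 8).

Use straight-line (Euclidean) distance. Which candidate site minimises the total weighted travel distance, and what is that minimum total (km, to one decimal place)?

S, total 905.1 km

Total weighted distance at each candidate:
  P (11, 9): total = 945.0
  Q (9, 11): total = 1157.8
  R (15, 11): total = 1515.1
  S (11, 8): total = 905.1
Minimum is at S with total 905.1 km.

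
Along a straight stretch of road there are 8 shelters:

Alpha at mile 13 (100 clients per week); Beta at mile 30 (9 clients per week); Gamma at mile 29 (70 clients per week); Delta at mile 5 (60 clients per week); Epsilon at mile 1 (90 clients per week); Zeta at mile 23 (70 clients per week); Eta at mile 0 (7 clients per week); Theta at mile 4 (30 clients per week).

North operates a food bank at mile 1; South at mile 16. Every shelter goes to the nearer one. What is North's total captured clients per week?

The indifferent point is the midpoint (1+16)/2 = 8.5; shelters left of it (closer to North at 1) go to North, those right go to South.
  Eta at 0 (w=7) → North
  Epsilon at 1 (w=90) → North
  Theta at 4 (w=30) → North
  Delta at 5 (w=60) → North
  Alpha at 13 (w=100) → South
  Zeta at 23 (w=70) → South
  Gamma at 29 (w=70) → South
  Beta at 30 (w=9) → South
North captures 187; South captures 249.

187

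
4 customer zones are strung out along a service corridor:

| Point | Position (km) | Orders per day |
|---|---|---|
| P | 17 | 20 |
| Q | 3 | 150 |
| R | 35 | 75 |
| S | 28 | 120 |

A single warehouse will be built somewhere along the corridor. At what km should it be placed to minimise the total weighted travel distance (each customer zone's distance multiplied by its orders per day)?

For a sum of weighted absolute distances on a line, the optimum is the weighted median (not the mean). Total weight W = 365; half-weight = 182.5.
Sort by position and accumulate weight:
  km 3 (Q, w=150) → cum 150
  km 17 (P, w=20) → cum 170
  km 28 (S, w=120) → cum 290  ≥ 182.5 → median here
  km 35 (R, w=75) → cum 365
Optimal location: km 28.

x = 28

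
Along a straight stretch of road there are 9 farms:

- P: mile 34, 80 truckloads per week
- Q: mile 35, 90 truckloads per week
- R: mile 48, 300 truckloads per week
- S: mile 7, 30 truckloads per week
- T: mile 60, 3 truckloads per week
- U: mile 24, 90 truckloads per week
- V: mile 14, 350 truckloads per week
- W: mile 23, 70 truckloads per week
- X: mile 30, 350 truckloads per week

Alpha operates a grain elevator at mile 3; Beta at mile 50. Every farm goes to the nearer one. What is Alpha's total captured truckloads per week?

540

The indifferent point is the midpoint (3+50)/2 = 26.5; farms left of it (closer to Alpha at 3) go to Alpha, those right go to Beta.
  S at 7 (w=30) → Alpha
  V at 14 (w=350) → Alpha
  W at 23 (w=70) → Alpha
  U at 24 (w=90) → Alpha
  X at 30 (w=350) → Beta
  P at 34 (w=80) → Beta
  Q at 35 (w=90) → Beta
  R at 48 (w=300) → Beta
  T at 60 (w=3) → Beta
Alpha captures 540; Beta captures 823.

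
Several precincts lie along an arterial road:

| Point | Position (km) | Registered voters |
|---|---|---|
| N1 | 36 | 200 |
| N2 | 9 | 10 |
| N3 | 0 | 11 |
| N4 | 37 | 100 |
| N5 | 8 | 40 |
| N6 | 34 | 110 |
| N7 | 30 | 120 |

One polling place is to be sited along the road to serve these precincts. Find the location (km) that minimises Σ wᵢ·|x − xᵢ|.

x = 36

For a sum of weighted absolute distances on a line, the optimum is the weighted median (not the mean). Total weight W = 591; half-weight = 295.5.
Sort by position and accumulate weight:
  km 0 (N3, w=11) → cum 11
  km 8 (N5, w=40) → cum 51
  km 9 (N2, w=10) → cum 61
  km 30 (N7, w=120) → cum 181
  km 34 (N6, w=110) → cum 291
  km 36 (N1, w=200) → cum 491  ≥ 295.5 → median here
  km 37 (N4, w=100) → cum 591
Optimal location: km 36.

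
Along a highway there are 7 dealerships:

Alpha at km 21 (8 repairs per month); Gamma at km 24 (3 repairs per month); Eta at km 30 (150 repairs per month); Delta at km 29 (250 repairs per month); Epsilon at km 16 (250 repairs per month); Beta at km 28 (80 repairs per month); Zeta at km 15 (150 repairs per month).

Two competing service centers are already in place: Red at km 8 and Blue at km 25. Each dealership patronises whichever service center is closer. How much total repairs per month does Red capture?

The indifferent point is the midpoint (8+25)/2 = 16.5; dealerships left of it (closer to Red at 8) go to Red, those right go to Blue.
  Zeta at 15 (w=150) → Red
  Epsilon at 16 (w=250) → Red
  Alpha at 21 (w=8) → Blue
  Gamma at 24 (w=3) → Blue
  Beta at 28 (w=80) → Blue
  Delta at 29 (w=250) → Blue
  Eta at 30 (w=150) → Blue
Red captures 400; Blue captures 491.

400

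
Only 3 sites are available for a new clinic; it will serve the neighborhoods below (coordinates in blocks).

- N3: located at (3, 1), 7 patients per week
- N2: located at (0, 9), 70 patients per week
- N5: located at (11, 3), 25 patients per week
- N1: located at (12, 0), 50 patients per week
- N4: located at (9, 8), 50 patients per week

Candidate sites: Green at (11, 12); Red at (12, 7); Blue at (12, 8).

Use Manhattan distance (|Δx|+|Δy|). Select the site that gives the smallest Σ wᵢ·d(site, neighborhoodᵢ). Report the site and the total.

Blue, total 1722 blocks

Total weighted distance at each candidate:
  Green (11, 12): total = 2288
  Red (12, 7): total = 1760
  Blue (12, 8): total = 1722
Minimum is at Blue with total 1722 blocks.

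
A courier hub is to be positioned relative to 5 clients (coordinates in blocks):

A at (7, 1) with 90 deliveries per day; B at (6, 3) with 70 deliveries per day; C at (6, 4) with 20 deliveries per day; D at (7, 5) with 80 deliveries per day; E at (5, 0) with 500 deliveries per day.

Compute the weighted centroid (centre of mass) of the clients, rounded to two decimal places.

(5.57, 1.03)

The minimiser of Σwᵢ‖p−pᵢ‖² is the weighted centroid p* = (Σwᵢpᵢ)/(Σwᵢ).
Σwᵢ = 760.
Σwᵢxᵢ = 90·7 + 70·6 + 20·6 + 80·7 + 500·5 = 4230.
Σwᵢyᵢ = 90·1 + 70·3 + 20·4 + 80·5 + 500·0 = 780.
x* = 4230/760 = 5.57, y* = 780/760 = 1.03.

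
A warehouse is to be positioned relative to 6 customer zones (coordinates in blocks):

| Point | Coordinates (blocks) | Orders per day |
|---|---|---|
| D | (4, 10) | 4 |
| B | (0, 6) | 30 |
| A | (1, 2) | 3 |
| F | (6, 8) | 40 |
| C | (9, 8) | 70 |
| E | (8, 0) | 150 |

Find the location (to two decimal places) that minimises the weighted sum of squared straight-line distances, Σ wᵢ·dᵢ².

The minimiser of Σwᵢ‖p−pᵢ‖² is the weighted centroid p* = (Σwᵢpᵢ)/(Σwᵢ).
Σwᵢ = 297.
Σwᵢxᵢ = 4·4 + 30·0 + 3·1 + 40·6 + 70·9 + 150·8 = 2089.
Σwᵢyᵢ = 4·10 + 30·6 + 3·2 + 40·8 + 70·8 + 150·0 = 1106.
x* = 2089/297 = 7.03, y* = 1106/297 = 3.72.

(7.03, 3.72)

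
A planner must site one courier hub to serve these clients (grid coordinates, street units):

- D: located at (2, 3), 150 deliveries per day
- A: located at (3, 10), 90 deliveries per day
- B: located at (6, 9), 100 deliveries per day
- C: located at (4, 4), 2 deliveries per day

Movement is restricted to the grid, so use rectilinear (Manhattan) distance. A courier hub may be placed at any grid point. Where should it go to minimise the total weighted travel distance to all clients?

Manhattan distance separates: Σwᵢ(|x−xᵢ|+|y−yᵢ|) = Σwᵢ|x−xᵢ| + Σwᵢ|y−yᵢ|, so x and y are optimised independently as 1-D weighted medians.
Total weight W = 342; half = 171.
x-coordinate, sorted with cumulative weight:
  x=2 (D, w=150) cum 150
  x=3 (A, w=90) cum 240  ← median
  x=4 (C, w=2) cum 242
  x=6 (B, w=100) cum 342
⇒ x* = 3
y-coordinate, sorted with cumulative weight:
  y=3 (D, w=150) cum 150
  y=4 (C, w=2) cum 152
  y=9 (B, w=100) cum 252  ← median
  y=10 (A, w=90) cum 342
⇒ y* = 9

(3, 9)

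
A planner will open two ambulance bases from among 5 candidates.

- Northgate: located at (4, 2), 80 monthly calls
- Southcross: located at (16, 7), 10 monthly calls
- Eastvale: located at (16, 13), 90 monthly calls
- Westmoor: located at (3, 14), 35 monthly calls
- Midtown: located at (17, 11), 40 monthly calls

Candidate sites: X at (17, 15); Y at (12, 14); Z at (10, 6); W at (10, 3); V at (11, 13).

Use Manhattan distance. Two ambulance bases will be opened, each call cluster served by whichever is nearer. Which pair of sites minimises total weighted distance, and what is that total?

{X, W}, total 1605

Evaluate every pair (each demand assigned to the nearer of the two):
  {X, W}: total = 1605
  {Y, W}: total = 1745
  {W, V}: total = 1745
  {X, Z}: total = 1825
  {Y, Z}: total = 1955
  {Z, V}: total = 1955
  {X, V}: total = 2275
  {X, Y}: total = 2435
  {Y, V}: total = 2635
  {Z, W}: total = 2805
Best pair: {X, W} with total 1605.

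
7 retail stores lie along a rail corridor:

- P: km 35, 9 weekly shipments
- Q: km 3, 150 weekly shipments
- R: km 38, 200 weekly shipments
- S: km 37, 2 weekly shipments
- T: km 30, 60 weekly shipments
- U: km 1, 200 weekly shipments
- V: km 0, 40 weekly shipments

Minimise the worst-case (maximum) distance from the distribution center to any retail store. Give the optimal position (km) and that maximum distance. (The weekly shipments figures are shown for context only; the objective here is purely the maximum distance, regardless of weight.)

location 19, max distance 19

The 1-center on a line is the midpoint of the two extreme points: leftmost at 0, rightmost at 38.
Optimal location = (0 + 38)/2 = 19; maximum distance = (38 − 0)/2 = 19.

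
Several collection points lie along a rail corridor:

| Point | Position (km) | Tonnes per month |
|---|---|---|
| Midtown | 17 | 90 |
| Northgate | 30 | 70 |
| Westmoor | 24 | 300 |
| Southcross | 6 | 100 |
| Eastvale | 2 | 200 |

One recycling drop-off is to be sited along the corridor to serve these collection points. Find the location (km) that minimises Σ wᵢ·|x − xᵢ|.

x = 17

For a sum of weighted absolute distances on a line, the optimum is the weighted median (not the mean). Total weight W = 760; half-weight = 380.
Sort by position and accumulate weight:
  km 2 (Eastvale, w=200) → cum 200
  km 6 (Southcross, w=100) → cum 300
  km 17 (Midtown, w=90) → cum 390  ≥ 380 → median here
  km 24 (Westmoor, w=300) → cum 690
  km 30 (Northgate, w=70) → cum 760
Optimal location: km 17.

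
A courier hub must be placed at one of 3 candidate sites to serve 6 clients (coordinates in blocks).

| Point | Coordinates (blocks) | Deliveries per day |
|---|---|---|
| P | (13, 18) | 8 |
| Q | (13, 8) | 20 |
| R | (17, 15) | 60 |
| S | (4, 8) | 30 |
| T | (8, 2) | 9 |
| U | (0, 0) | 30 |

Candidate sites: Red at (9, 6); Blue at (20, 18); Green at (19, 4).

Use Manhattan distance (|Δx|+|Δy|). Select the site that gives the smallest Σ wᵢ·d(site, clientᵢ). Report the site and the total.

Red, total 1973 blocks

Total weighted distance at each candidate:
  Red (9, 6): total = 1973
  Blue (20, 18): total = 2928
  Green (19, 4): total = 2517
Minimum is at Red with total 1973 blocks.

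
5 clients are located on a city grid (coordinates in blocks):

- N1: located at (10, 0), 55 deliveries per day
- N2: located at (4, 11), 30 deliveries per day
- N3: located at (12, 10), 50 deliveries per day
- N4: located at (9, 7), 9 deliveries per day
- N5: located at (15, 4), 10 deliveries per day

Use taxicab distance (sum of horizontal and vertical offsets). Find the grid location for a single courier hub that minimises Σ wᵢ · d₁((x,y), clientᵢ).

Manhattan distance separates: Σwᵢ(|x−xᵢ|+|y−yᵢ|) = Σwᵢ|x−xᵢ| + Σwᵢ|y−yᵢ|, so x and y are optimised independently as 1-D weighted medians.
Total weight W = 154; half = 77.
x-coordinate, sorted with cumulative weight:
  x=4 (N2, w=30) cum 30
  x=9 (N4, w=9) cum 39
  x=10 (N1, w=55) cum 94  ← median
  x=12 (N3, w=50) cum 144
  x=15 (N5, w=10) cum 154
⇒ x* = 10
y-coordinate, sorted with cumulative weight:
  y=0 (N1, w=55) cum 55
  y=4 (N5, w=10) cum 65
  y=7 (N4, w=9) cum 74
  y=10 (N3, w=50) cum 124  ← median
  y=11 (N2, w=30) cum 154
⇒ y* = 10

(10, 10)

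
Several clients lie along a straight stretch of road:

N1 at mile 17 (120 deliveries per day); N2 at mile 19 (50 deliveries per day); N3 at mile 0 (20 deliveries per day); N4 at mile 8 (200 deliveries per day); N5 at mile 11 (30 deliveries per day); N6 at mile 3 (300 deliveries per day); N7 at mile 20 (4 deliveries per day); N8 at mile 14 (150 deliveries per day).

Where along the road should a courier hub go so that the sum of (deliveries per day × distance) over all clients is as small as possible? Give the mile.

x = 8

For a sum of weighted absolute distances on a line, the optimum is the weighted median (not the mean). Total weight W = 874; half-weight = 437.
Sort by position and accumulate weight:
  mile 0 (N3, w=20) → cum 20
  mile 3 (N6, w=300) → cum 320
  mile 8 (N4, w=200) → cum 520  ≥ 437 → median here
  mile 11 (N5, w=30) → cum 550
  mile 14 (N8, w=150) → cum 700
  mile 17 (N1, w=120) → cum 820
  mile 19 (N2, w=50) → cum 870
  mile 20 (N7, w=4) → cum 874
Optimal location: mile 8.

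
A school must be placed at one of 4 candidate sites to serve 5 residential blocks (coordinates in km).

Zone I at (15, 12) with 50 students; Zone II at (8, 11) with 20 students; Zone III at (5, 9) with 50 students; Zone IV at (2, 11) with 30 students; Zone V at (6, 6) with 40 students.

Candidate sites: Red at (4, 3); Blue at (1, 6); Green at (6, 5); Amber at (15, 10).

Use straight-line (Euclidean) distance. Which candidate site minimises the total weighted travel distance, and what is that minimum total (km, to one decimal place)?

Total weighted distance at each candidate:
  Red (4, 3): total = 1585.3
  Blue (1, 6): total = 1536.6
  Green (6, 5): total = 1159.1
  Amber (15, 10): total = 1529.0
Minimum is at Green with total 1159.1 km.

Green, total 1159.1 km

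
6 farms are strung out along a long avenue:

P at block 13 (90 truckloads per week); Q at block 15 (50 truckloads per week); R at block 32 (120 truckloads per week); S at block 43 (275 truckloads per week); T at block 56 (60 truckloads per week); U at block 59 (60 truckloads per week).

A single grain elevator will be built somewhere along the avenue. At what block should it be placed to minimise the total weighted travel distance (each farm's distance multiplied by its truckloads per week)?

For a sum of weighted absolute distances on a line, the optimum is the weighted median (not the mean). Total weight W = 655; half-weight = 327.5.
Sort by position and accumulate weight:
  block 13 (P, w=90) → cum 90
  block 15 (Q, w=50) → cum 140
  block 32 (R, w=120) → cum 260
  block 43 (S, w=275) → cum 535  ≥ 327.5 → median here
  block 56 (T, w=60) → cum 595
  block 59 (U, w=60) → cum 655
Optimal location: block 43.

x = 43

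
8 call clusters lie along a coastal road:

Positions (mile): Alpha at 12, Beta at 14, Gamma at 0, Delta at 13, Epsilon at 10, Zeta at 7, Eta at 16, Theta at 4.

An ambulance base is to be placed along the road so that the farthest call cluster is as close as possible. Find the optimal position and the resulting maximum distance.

location 8, max distance 8

The 1-center on a line is the midpoint of the two extreme points: leftmost at 0, rightmost at 16.
Optimal location = (0 + 16)/2 = 8; maximum distance = (16 − 0)/2 = 8.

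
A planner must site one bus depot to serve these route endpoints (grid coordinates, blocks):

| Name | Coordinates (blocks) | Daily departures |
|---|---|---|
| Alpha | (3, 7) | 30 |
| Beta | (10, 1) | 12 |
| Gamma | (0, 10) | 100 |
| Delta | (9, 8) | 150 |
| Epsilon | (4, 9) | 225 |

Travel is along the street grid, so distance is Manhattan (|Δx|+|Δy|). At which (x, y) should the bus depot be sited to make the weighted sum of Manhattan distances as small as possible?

Manhattan distance separates: Σwᵢ(|x−xᵢ|+|y−yᵢ|) = Σwᵢ|x−xᵢ| + Σwᵢ|y−yᵢ|, so x and y are optimised independently as 1-D weighted medians.
Total weight W = 517; half = 258.5.
x-coordinate, sorted with cumulative weight:
  x=0 (Gamma, w=100) cum 100
  x=3 (Alpha, w=30) cum 130
  x=4 (Epsilon, w=225) cum 355  ← median
  x=9 (Delta, w=150) cum 505
  x=10 (Beta, w=12) cum 517
⇒ x* = 4
y-coordinate, sorted with cumulative weight:
  y=1 (Beta, w=12) cum 12
  y=7 (Alpha, w=30) cum 42
  y=8 (Delta, w=150) cum 192
  y=9 (Epsilon, w=225) cum 417  ← median
  y=10 (Gamma, w=100) cum 517
⇒ y* = 9

(4, 9)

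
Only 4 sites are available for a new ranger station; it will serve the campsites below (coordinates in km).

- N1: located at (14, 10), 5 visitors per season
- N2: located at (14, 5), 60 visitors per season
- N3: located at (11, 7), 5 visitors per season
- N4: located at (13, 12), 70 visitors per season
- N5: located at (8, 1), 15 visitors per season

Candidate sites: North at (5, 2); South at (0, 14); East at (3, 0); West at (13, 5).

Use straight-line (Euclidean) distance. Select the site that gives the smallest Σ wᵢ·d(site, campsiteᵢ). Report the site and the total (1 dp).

Total weighted distance at each candidate:
  North (5, 2): total = 1612.3
  South (0, 14): total = 2286.3
  East (3, 0): total = 2022.4
  West (13, 5): total = 685.7
Minimum is at West with total 685.7 km.

West, total 685.7 km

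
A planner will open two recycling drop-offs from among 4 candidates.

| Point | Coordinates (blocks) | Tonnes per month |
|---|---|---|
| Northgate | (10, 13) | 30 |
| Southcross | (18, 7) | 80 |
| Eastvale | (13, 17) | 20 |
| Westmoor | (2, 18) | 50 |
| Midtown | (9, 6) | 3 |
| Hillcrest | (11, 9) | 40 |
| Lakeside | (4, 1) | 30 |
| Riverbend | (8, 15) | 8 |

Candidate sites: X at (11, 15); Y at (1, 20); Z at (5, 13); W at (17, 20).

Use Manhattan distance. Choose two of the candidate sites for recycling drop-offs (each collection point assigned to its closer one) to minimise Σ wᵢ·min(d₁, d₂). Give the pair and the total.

{X, Y}, total 2447

Evaluate every pair (each demand assigned to the nearer of the two):
  {X, Y}: total = 2447
  {X, Z}: total = 2457
  {Z, W}: total = 2673
  {X, W}: total = 2817
  {Y, Z}: total = 2923
  {Y, W}: total = 3332
Best pair: {X, Y} with total 2447.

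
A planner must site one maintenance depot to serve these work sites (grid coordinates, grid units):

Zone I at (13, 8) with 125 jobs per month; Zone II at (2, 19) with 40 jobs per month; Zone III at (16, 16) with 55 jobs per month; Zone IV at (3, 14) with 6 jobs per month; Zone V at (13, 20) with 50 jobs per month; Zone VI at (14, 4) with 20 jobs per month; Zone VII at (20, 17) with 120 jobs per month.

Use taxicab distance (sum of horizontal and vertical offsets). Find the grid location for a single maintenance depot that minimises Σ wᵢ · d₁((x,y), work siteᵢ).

(13, 17)

Manhattan distance separates: Σwᵢ(|x−xᵢ|+|y−yᵢ|) = Σwᵢ|x−xᵢ| + Σwᵢ|y−yᵢ|, so x and y are optimised independently as 1-D weighted medians.
Total weight W = 416; half = 208.
x-coordinate, sorted with cumulative weight:
  x=2 (Zone II, w=40) cum 40
  x=3 (Zone IV, w=6) cum 46
  x=13 (Zone I, w=125) cum 171
  x=13 (Zone V, w=50) cum 221  ← median
  x=14 (Zone VI, w=20) cum 241
  x=16 (Zone III, w=55) cum 296
  x=20 (Zone VII, w=120) cum 416
⇒ x* = 13
y-coordinate, sorted with cumulative weight:
  y=4 (Zone VI, w=20) cum 20
  y=8 (Zone I, w=125) cum 145
  y=14 (Zone IV, w=6) cum 151
  y=16 (Zone III, w=55) cum 206
  y=17 (Zone VII, w=120) cum 326  ← median
  y=19 (Zone II, w=40) cum 366
  y=20 (Zone V, w=50) cum 416
⇒ y* = 17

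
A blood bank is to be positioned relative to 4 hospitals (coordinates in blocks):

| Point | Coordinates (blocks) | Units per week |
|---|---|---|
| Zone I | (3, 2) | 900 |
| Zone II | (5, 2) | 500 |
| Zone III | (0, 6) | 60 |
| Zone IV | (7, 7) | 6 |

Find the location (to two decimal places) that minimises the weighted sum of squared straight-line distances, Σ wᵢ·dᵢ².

The minimiser of Σwᵢ‖p−pᵢ‖² is the weighted centroid p* = (Σwᵢpᵢ)/(Σwᵢ).
Σwᵢ = 1466.
Σwᵢxᵢ = 900·3 + 500·5 + 60·0 + 6·7 = 5242.
Σwᵢyᵢ = 900·2 + 500·2 + 60·6 + 6·7 = 3202.
x* = 5242/1466 = 3.58, y* = 3202/1466 = 2.18.

(3.58, 2.18)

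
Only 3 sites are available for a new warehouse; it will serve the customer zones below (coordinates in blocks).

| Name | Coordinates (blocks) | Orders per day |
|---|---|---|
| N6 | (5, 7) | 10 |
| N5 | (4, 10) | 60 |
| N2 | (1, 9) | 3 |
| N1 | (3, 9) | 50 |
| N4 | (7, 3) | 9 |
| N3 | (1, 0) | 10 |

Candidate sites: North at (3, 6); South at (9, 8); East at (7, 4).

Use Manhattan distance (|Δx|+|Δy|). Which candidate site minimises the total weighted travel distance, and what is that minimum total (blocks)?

North, total 638 blocks

Total weighted distance at each candidate:
  North (3, 6): total = 638
  South (9, 8): total = 1070
  East (7, 4): total = 1182
Minimum is at North with total 638 blocks.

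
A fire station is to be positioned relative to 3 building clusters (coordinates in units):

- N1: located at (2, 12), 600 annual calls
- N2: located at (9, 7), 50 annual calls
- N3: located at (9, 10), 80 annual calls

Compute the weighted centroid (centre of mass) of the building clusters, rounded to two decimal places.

(3.25, 11.44)

The minimiser of Σwᵢ‖p−pᵢ‖² is the weighted centroid p* = (Σwᵢpᵢ)/(Σwᵢ).
Σwᵢ = 730.
Σwᵢxᵢ = 600·2 + 50·9 + 80·9 = 2370.
Σwᵢyᵢ = 600·12 + 50·7 + 80·10 = 8350.
x* = 2370/730 = 3.25, y* = 8350/730 = 11.44.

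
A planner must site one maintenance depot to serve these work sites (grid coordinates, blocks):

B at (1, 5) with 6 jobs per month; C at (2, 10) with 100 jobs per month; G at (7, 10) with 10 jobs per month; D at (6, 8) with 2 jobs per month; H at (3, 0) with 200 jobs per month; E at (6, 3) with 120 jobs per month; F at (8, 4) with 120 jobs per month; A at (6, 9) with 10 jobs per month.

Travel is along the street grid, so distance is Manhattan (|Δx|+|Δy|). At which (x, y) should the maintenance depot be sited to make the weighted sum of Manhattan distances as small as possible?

(3, 3)

Manhattan distance separates: Σwᵢ(|x−xᵢ|+|y−yᵢ|) = Σwᵢ|x−xᵢ| + Σwᵢ|y−yᵢ|, so x and y are optimised independently as 1-D weighted medians.
Total weight W = 568; half = 284.
x-coordinate, sorted with cumulative weight:
  x=1 (B, w=6) cum 6
  x=2 (C, w=100) cum 106
  x=3 (H, w=200) cum 306  ← median
  x=6 (D, w=2) cum 308
  x=6 (E, w=120) cum 428
  x=6 (A, w=10) cum 438
  x=7 (G, w=10) cum 448
  x=8 (F, w=120) cum 568
⇒ x* = 3
y-coordinate, sorted with cumulative weight:
  y=0 (H, w=200) cum 200
  y=3 (E, w=120) cum 320  ← median
  y=4 (F, w=120) cum 440
  y=5 (B, w=6) cum 446
  y=8 (D, w=2) cum 448
  y=9 (A, w=10) cum 458
  y=10 (C, w=100) cum 558
  y=10 (G, w=10) cum 568
⇒ y* = 3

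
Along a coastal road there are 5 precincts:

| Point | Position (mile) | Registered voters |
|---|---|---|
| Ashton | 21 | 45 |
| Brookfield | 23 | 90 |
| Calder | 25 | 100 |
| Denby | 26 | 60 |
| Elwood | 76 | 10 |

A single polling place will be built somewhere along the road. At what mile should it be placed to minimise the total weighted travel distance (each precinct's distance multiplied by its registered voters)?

For a sum of weighted absolute distances on a line, the optimum is the weighted median (not the mean). Total weight W = 305; half-weight = 152.5.
Sort by position and accumulate weight:
  mile 21 (Ashton, w=45) → cum 45
  mile 23 (Brookfield, w=90) → cum 135
  mile 25 (Calder, w=100) → cum 235  ≥ 152.5 → median here
  mile 26 (Denby, w=60) → cum 295
  mile 76 (Elwood, w=10) → cum 305
Optimal location: mile 25.

x = 25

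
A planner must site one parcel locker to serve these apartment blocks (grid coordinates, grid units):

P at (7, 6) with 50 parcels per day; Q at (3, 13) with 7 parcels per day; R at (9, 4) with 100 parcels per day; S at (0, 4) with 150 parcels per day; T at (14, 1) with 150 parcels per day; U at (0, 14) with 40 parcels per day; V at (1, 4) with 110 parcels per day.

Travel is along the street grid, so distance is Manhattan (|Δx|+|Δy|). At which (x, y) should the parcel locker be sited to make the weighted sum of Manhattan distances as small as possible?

Manhattan distance separates: Σwᵢ(|x−xᵢ|+|y−yᵢ|) = Σwᵢ|x−xᵢ| + Σwᵢ|y−yᵢ|, so x and y are optimised independently as 1-D weighted medians.
Total weight W = 607; half = 303.5.
x-coordinate, sorted with cumulative weight:
  x=0 (S, w=150) cum 150
  x=0 (U, w=40) cum 190
  x=1 (V, w=110) cum 300
  x=3 (Q, w=7) cum 307  ← median
  x=7 (P, w=50) cum 357
  x=9 (R, w=100) cum 457
  x=14 (T, w=150) cum 607
⇒ x* = 3
y-coordinate, sorted with cumulative weight:
  y=1 (T, w=150) cum 150
  y=4 (R, w=100) cum 250
  y=4 (S, w=150) cum 400  ← median
  y=4 (V, w=110) cum 510
  y=6 (P, w=50) cum 560
  y=13 (Q, w=7) cum 567
  y=14 (U, w=40) cum 607
⇒ y* = 4

(3, 4)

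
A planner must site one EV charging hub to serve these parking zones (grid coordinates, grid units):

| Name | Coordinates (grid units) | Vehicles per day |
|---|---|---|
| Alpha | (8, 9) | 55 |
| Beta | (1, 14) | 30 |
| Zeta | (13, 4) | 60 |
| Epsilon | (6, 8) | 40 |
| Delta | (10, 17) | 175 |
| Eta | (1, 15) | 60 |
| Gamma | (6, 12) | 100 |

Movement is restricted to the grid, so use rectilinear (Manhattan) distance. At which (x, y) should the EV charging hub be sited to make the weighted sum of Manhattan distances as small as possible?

(8, 14)

Manhattan distance separates: Σwᵢ(|x−xᵢ|+|y−yᵢ|) = Σwᵢ|x−xᵢ| + Σwᵢ|y−yᵢ|, so x and y are optimised independently as 1-D weighted medians.
Total weight W = 520; half = 260.
x-coordinate, sorted with cumulative weight:
  x=1 (Beta, w=30) cum 30
  x=1 (Eta, w=60) cum 90
  x=6 (Epsilon, w=40) cum 130
  x=6 (Gamma, w=100) cum 230
  x=8 (Alpha, w=55) cum 285  ← median
  x=10 (Delta, w=175) cum 460
  x=13 (Zeta, w=60) cum 520
⇒ x* = 8
y-coordinate, sorted with cumulative weight:
  y=4 (Zeta, w=60) cum 60
  y=8 (Epsilon, w=40) cum 100
  y=9 (Alpha, w=55) cum 155
  y=12 (Gamma, w=100) cum 255
  y=14 (Beta, w=30) cum 285  ← median
  y=15 (Eta, w=60) cum 345
  y=17 (Delta, w=175) cum 520
⇒ y* = 14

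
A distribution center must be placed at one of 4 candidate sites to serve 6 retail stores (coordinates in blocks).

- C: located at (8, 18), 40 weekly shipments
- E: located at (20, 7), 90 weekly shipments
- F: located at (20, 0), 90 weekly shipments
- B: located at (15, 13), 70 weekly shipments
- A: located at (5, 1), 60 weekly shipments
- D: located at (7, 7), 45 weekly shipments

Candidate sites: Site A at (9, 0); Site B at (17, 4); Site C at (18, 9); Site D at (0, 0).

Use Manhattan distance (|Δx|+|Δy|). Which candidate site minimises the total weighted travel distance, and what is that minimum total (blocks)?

Site B, total 4345 blocks

Total weighted distance at each candidate:
  Site A (9, 0): total = 5405
  Site B (17, 4): total = 4345
  Site C (18, 9): total = 4445
  Site D (0, 0): total = 8220
Minimum is at Site B with total 4345 blocks.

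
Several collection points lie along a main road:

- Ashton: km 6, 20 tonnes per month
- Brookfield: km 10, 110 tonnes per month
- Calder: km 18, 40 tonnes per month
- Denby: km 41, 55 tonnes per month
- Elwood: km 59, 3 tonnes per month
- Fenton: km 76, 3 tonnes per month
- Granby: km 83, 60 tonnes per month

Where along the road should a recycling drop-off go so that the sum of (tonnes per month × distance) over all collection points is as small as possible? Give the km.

For a sum of weighted absolute distances on a line, the optimum is the weighted median (not the mean). Total weight W = 291; half-weight = 145.5.
Sort by position and accumulate weight:
  km 6 (Ashton, w=20) → cum 20
  km 10 (Brookfield, w=110) → cum 130
  km 18 (Calder, w=40) → cum 170  ≥ 145.5 → median here
  km 41 (Denby, w=55) → cum 225
  km 59 (Elwood, w=3) → cum 228
  km 76 (Fenton, w=3) → cum 231
  km 83 (Granby, w=60) → cum 291
Optimal location: km 18.

x = 18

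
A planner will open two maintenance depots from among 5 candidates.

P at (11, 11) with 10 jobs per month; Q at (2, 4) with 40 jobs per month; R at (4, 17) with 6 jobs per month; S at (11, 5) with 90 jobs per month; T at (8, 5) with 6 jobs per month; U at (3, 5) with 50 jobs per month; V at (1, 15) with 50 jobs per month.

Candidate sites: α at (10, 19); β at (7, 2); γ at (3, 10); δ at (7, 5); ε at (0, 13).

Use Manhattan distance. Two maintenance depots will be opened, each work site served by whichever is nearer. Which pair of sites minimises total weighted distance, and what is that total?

Evaluate every pair (each demand assigned to the nearer of the two):
  {δ, ε}: total = 1104
  {γ, δ}: total = 1294
  {α, δ}: total = 1594
  {β, ε}: total = 1612
  {β, γ}: total = 1672
  {β, δ}: total = 1796
  {γ, ε}: total = 2048
  {α, β}: total = 2072
  {α, γ}: total = 2248
  {α, ε}: total = 2724
Best pair: {δ, ε} with total 1104.

{δ, ε}, total 1104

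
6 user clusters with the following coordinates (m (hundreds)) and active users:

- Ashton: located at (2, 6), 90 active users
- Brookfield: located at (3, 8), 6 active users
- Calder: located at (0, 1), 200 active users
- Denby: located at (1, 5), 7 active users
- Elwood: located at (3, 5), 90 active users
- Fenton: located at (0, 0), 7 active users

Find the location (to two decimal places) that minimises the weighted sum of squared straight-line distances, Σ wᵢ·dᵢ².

(1.19, 3.18)

The minimiser of Σwᵢ‖p−pᵢ‖² is the weighted centroid p* = (Σwᵢpᵢ)/(Σwᵢ).
Σwᵢ = 400.
Σwᵢxᵢ = 90·2 + 6·3 + 200·0 + 7·1 + 90·3 + 7·0 = 475.
Σwᵢyᵢ = 90·6 + 6·8 + 200·1 + 7·5 + 90·5 + 7·0 = 1273.
x* = 475/400 = 1.19, y* = 1273/400 = 3.18.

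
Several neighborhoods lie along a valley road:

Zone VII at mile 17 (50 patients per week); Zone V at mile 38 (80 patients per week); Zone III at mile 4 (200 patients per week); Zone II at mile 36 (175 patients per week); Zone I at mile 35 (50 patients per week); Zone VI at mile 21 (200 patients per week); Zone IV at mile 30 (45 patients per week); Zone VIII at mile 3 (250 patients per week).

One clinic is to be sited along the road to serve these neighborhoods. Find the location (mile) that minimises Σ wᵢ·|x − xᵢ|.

x = 21

For a sum of weighted absolute distances on a line, the optimum is the weighted median (not the mean). Total weight W = 1050; half-weight = 525.
Sort by position and accumulate weight:
  mile 3 (Zone VIII, w=250) → cum 250
  mile 4 (Zone III, w=200) → cum 450
  mile 17 (Zone VII, w=50) → cum 500
  mile 21 (Zone VI, w=200) → cum 700  ≥ 525 → median here
  mile 30 (Zone IV, w=45) → cum 745
  mile 35 (Zone I, w=50) → cum 795
  mile 36 (Zone II, w=175) → cum 970
  mile 38 (Zone V, w=80) → cum 1050
Optimal location: mile 21.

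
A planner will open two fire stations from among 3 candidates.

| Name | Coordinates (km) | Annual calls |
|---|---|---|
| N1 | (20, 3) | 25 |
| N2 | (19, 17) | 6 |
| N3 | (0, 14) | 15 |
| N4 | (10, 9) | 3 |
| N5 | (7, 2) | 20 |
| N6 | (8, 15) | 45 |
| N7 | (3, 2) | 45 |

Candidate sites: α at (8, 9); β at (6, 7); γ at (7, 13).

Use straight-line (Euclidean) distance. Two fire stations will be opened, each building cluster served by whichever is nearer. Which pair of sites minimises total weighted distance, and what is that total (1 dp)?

{β, γ}, total 1024.4

Evaluate every pair (each demand assigned to the nearer of the two):
  {β, γ}: total = 1024.4
  {α, γ}: total = 1152.5
  {α, β}: total = 1195.7
Best pair: {β, γ} with total 1024.4.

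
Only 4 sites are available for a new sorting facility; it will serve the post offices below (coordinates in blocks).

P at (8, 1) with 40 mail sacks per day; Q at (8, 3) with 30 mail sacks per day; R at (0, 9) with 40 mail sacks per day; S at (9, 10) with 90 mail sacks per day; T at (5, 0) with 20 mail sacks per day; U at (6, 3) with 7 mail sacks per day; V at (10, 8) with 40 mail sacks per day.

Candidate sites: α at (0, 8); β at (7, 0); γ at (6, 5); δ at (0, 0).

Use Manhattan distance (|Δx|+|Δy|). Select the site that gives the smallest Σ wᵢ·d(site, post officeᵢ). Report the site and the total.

γ, total 1894 blocks

Total weighted distance at each candidate:
  α (0, 8): total = 2757
  β (7, 0): total = 2428
  γ (6, 5): total = 1894
  δ (0, 0): total = 3643
Minimum is at γ with total 1894 blocks.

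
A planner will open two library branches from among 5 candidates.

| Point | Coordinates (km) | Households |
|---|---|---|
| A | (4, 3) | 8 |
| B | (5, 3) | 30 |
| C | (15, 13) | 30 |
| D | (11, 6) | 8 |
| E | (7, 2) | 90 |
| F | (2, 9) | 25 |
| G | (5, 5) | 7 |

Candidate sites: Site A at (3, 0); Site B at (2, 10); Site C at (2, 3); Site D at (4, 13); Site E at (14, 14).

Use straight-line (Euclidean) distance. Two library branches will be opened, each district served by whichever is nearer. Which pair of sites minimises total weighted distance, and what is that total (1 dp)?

Evaluate every pair (each demand assigned to the nearer of the two):
  {Site C, Site E}: total = 850.9
  {Site A, Site E}: total = 910.8
  {Site A, Site B}: total = 1077.7
  {Site B, Site C}: total = 1091.3
  {Site A, Site D}: total = 1094.7
  {Site C, Site D}: total = 1107.8
  {Site A, Site C}: total = 1251.7
  {Site B, Site E}: total = 1312.4
  {Site B, Site D}: total = 1610.4
  {Site D, Site E}: total = 1686.7
Best pair: {Site C, Site E} with total 850.9.

{Site C, Site E}, total 850.9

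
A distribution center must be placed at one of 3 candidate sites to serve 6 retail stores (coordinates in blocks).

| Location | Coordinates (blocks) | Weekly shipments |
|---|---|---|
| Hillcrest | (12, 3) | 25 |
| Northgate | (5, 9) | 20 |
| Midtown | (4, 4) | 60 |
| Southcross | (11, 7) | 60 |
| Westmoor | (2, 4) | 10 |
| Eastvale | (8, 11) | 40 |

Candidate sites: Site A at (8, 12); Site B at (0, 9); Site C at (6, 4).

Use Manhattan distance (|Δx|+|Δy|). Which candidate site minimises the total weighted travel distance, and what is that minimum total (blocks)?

Total weighted distance at each candidate:
  Site A (8, 12): total = 1825
  Site B (0, 9): total = 2340
  Site C (6, 4): total = 1295
Minimum is at Site C with total 1295 blocks.

Site C, total 1295 blocks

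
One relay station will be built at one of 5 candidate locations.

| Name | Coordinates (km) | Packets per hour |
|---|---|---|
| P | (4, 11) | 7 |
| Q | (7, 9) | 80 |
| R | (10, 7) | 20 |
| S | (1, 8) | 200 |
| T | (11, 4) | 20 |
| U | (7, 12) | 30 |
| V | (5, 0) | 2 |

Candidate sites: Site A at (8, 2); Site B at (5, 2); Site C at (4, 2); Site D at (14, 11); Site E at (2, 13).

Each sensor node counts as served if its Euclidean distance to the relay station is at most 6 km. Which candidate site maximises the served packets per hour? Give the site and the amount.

Coverage radius r = 6 km; a point is covered iff (Δx)²+(Δy)² ≤ 6² = 36.
  Site A (8, 2): covers {R, T, V} → 42
  Site B (5, 2): covers {V} → 2
  Site C (4, 2): covers {V} → 2
  Site D (14, 11): covers {R} → 20
  Site E (2, 13): covers {P, S, U} → 237
Maximum coverage at Site E: 237 packets per hour.

Site E, covering 237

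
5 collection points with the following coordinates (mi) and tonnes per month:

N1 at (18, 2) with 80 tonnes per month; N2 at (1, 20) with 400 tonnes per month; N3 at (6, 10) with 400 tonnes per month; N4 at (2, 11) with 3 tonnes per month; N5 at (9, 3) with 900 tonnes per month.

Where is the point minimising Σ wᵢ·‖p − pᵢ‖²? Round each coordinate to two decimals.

(6.92, 8.35)

The minimiser of Σwᵢ‖p−pᵢ‖² is the weighted centroid p* = (Σwᵢpᵢ)/(Σwᵢ).
Σwᵢ = 1783.
Σwᵢxᵢ = 80·18 + 400·1 + 400·6 + 3·2 + 900·9 = 12346.
Σwᵢyᵢ = 80·2 + 400·20 + 400·10 + 3·11 + 900·3 = 14893.
x* = 12346/1783 = 6.92, y* = 14893/1783 = 8.35.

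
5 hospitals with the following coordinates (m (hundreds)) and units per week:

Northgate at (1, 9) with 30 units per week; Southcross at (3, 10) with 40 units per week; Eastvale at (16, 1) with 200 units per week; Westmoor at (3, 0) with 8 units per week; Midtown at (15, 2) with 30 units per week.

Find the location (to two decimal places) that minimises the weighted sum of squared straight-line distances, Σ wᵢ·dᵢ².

(12.42, 3.02)

The minimiser of Σwᵢ‖p−pᵢ‖² is the weighted centroid p* = (Σwᵢpᵢ)/(Σwᵢ).
Σwᵢ = 308.
Σwᵢxᵢ = 30·1 + 40·3 + 200·16 + 8·3 + 30·15 = 3824.
Σwᵢyᵢ = 30·9 + 40·10 + 200·1 + 8·0 + 30·2 = 930.
x* = 3824/308 = 12.42, y* = 930/308 = 3.02.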